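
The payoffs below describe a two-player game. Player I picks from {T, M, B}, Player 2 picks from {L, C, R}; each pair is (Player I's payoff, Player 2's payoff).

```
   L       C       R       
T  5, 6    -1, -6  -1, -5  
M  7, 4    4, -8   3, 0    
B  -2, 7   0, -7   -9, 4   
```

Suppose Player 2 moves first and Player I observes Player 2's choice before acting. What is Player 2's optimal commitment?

Backward induction with Player 2 moving first.
- L: BR = M, leader payoff 4.
- C: BR = M, leader payoff -8.
- R: BR = M, leader payoff 0.
Player 2's induced payoffs are 4, -8, 0, so Player 2 commits to L. Subgame-perfect outcome: (M, L) with payoffs (7, 4).

L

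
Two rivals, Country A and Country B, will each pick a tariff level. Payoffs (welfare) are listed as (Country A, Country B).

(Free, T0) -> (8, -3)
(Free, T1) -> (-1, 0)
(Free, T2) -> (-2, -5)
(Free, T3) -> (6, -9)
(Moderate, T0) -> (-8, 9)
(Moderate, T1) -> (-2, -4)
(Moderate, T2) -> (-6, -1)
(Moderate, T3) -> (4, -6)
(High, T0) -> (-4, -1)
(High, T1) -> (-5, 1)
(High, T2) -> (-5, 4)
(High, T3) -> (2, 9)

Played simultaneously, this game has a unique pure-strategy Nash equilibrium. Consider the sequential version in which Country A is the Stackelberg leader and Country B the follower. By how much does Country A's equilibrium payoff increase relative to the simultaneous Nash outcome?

3

Country B best-responds to each possible Country A move:
- Free: Country B compares -3, 0, -5, -9 and picks T1; Country A would get -1.
- Moderate: Country B compares 9, -4, -1, -6 and picks T0; Country A would get -8.
- High: Country B compares -1, 1, 4, 9 and picks T3; Country A would get 2.
Maximizing over -1, -8, 2, Country A chooses High. Subgame-perfect outcome: (High, T3) with payoffs (2, 9).
Under simultaneous play:
Country A's best replies: T0→Free; T1→Free; T2→Free; T3→Free.
Country B's best replies: Free→T1; Moderate→T0; High→T3.
Only (Free, T1) has each player best-responding; Nash payoffs (-1, 0).
Country A's commitment gain: 2 − -1 = 3.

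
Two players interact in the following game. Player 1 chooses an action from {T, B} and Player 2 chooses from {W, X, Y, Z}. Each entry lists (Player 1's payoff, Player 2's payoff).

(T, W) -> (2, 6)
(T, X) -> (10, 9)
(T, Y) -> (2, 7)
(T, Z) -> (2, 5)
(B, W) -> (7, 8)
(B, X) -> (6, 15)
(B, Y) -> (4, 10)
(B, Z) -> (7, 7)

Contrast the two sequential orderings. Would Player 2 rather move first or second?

If Player 1 leads: Player 2's best replies are T→X, B→X; Player 1's induced payoffs 10, 6; outcome (T, X), payoffs (10, 9).
If Player 2 leads: Player 1's best replies are W→B, X→T, Y→B, Z→B; Player 2's induced payoffs 8, 9, 10, 7; outcome (B, Y), payoffs (4, 10).
Player 2 gets 10 moving first and 9 moving second, so Player 2 prefers to move first.

first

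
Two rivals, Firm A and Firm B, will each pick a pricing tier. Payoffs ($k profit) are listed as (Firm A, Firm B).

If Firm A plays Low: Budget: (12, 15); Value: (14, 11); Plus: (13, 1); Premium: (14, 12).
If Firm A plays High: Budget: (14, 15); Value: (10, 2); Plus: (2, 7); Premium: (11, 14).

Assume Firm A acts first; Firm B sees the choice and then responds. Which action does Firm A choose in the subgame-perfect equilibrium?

High

Solve by backward induction (Firm A leads).
- Low: BR = Budget, leader payoff 12.
- High: BR = Budget, leader payoff 14.
Among 12, 14, the best is 14 at High. Subgame-perfect outcome: (High, Budget) with payoffs (14, 15).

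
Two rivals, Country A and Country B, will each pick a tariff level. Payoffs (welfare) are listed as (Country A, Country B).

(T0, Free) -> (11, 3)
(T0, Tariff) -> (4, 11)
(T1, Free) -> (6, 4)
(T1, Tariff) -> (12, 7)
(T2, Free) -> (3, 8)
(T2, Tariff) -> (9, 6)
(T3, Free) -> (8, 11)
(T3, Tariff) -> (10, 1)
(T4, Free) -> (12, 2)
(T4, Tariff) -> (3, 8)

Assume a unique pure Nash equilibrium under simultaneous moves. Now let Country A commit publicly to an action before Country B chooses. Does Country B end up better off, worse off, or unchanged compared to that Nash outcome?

Solve by backward induction (Country A leads).
- T0: Country B compares 3, 11 and picks Tariff; Country A would get 4.
- T1: Country B compares 4, 7 and picks Tariff; Country A would get 12.
- T2: Country B compares 8, 6 and picks Free; Country A would get 3.
- T3: Country B compares 11, 1 and picks Free; Country A would get 8.
- T4: Country B compares 2, 8 and picks Tariff; Country A would get 3.
Country A's induced payoffs are 4, 12, 3, 8, 3, so Country A commits to T1. Subgame-perfect outcome: (T1, Tariff) with payoffs (12, 7).
For the simultaneous game, intersect best replies.
Country A's best replies: Free→T4; Tariff→T1.
Country B's best replies: T0→Tariff; T1→Tariff; T2→Free; T3→Free; T4→Tariff.
The unique mutual best reply is (T1, Tariff), giving (12, 7).
Country B earns 7 sequentially versus 7 at the Nash outcome: unchanged.

unchanged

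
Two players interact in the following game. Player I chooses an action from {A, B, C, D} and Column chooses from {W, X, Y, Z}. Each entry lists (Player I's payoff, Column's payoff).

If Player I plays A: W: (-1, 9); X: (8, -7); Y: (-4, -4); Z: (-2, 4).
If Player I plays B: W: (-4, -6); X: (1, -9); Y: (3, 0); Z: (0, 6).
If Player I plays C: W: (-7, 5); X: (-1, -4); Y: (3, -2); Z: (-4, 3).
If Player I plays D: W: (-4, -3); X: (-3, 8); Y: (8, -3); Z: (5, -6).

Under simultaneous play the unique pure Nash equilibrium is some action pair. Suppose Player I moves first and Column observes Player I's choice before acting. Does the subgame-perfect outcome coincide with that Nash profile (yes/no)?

Column best-responds to each possible Player I move:
- A: BR = W, leader payoff -1.
- B: BR = Z, leader payoff 0.
- C: BR = W, leader payoff -7.
- D: BR = X, leader payoff -3.
Maximizing over -1, 0, -7, -3, Player I chooses B. Subgame-perfect outcome: (B, Z) with payoffs (0, 6).
Under simultaneous play:
Player I's best replies: W→A; X→A; Y→D; Z→D.
Column's best replies: A→W; B→Z; C→W; D→X.
Only (A, W) has each player best-responding; Nash payoffs (-1, 9).
Sequential outcome (B, Z) differs from the Nash profile (A, W).

no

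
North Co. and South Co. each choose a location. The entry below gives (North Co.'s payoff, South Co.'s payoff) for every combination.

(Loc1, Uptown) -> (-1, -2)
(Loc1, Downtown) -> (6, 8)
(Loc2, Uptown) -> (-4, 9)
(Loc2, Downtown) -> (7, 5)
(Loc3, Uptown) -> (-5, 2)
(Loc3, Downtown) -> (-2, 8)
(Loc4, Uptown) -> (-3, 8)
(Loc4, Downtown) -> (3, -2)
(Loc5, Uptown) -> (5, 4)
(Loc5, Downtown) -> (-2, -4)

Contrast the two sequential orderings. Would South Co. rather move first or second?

If North Co. leads: South Co.'s best replies are Loc1→Downtown, Loc2→Uptown, Loc3→Downtown, Loc4→Uptown, Loc5→Uptown; North Co.'s induced payoffs 6, -4, -2, -3, 5; outcome (Loc1, Downtown), payoffs (6, 8).
If South Co. leads: North Co.'s best replies are Uptown→Loc5, Downtown→Loc2; South Co.'s induced payoffs 4, 5; outcome (Loc2, Downtown), payoffs (7, 5).
South Co. gets 5 moving first and 8 moving second, so South Co. prefers to move second.

second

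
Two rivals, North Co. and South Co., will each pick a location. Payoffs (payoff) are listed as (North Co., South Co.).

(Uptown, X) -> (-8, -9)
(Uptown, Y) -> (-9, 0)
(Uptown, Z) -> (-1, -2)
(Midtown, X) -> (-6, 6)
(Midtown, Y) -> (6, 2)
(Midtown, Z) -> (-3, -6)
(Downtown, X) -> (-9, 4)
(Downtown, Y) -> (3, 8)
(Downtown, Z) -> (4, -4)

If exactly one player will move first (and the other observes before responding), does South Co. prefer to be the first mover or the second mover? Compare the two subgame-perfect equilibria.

second

If North Co. leads: South Co.'s best replies are Uptown→Y, Midtown→X, Downtown→Y; North Co.'s induced payoffs -9, -6, 3; outcome (Downtown, Y), payoffs (3, 8).
If South Co. leads: North Co.'s best replies are X→Midtown, Y→Midtown, Z→Downtown; South Co.'s induced payoffs 6, 2, -4; outcome (Midtown, X), payoffs (-6, 6).
South Co. gets 6 moving first and 8 moving second, so South Co. prefers to move second.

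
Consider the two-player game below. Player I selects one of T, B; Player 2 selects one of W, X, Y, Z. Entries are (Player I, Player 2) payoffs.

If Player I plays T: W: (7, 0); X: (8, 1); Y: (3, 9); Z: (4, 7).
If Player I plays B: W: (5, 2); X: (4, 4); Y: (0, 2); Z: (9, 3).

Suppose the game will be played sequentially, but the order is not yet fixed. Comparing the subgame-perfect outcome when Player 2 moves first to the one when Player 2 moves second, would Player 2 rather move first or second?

If Player I leads: Player 2's best replies are T→Y, B→X; Player I's induced payoffs 3, 4; outcome (B, X), payoffs (4, 4).
If Player 2 leads: Player I's best replies are W→T, X→T, Y→T, Z→B; Player 2's induced payoffs 0, 1, 9, 3; outcome (T, Y), payoffs (3, 9).
Player 2 gets 9 moving first and 4 moving second, so Player 2 prefers to move first.

first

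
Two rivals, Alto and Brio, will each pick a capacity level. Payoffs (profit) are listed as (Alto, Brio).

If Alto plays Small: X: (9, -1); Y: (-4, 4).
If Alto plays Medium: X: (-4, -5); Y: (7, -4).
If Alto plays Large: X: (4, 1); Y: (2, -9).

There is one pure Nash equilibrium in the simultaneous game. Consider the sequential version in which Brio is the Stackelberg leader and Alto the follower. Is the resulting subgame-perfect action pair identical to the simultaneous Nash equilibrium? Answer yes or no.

no

Work backward from Alto's decision.
- X: Alto compares 9, -4, 4 and picks Small; Brio would get -1.
- Y: Alto compares -4, 7, 2 and picks Medium; Brio would get -4.
Brio's induced payoffs are -1, -4, so Brio commits to X. Subgame-perfect outcome: (Small, X) with payoffs (9, -1).
Under simultaneous play:
Alto's best replies: X→Small; Y→Medium.
Brio's best replies: Small→Y; Medium→Y; Large→X.
Only (Medium, Y) has each player best-responding; Nash payoffs (7, -4).
Sequential outcome (Small, X) differs from the Nash profile (Medium, Y).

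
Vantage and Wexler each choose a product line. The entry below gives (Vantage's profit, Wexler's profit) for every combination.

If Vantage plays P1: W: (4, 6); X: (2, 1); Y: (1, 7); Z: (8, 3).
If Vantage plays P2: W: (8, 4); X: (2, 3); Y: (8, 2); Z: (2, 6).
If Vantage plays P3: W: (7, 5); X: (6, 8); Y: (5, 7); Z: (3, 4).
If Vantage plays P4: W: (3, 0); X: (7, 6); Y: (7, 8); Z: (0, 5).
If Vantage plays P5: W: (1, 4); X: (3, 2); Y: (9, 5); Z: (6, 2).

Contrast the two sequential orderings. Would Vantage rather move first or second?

first

If Vantage leads: Wexler's best replies are P1→Y, P2→Z, P3→X, P4→Y, P5→Y; Vantage's induced payoffs 1, 2, 6, 7, 9; outcome (P5, Y), payoffs (9, 5).
If Wexler leads: Vantage's best replies are W→P2, X→P4, Y→P5, Z→P1; Wexler's induced payoffs 4, 6, 5, 3; outcome (P4, X), payoffs (7, 6).
Vantage gets 9 moving first and 7 moving second, so Vantage prefers to move first.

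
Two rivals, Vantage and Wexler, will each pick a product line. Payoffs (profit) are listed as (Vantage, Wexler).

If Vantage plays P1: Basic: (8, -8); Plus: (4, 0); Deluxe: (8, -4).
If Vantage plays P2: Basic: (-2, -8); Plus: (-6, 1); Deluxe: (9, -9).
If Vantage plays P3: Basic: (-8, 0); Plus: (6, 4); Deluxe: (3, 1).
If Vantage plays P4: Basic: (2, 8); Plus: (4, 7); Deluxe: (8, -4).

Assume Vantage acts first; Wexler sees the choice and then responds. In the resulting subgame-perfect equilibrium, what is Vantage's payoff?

Wexler best-responds to each possible Vantage move:
- P1: BR = Plus, leader payoff 4.
- P2: BR = Plus, leader payoff -6.
- P3: BR = Plus, leader payoff 6.
- P4: BR = Basic, leader payoff 2.
Vantage's induced payoffs are 4, -6, 6, 2, so Vantage commits to P3. Subgame-perfect outcome: (P3, Plus) with payoffs (6, 4).

6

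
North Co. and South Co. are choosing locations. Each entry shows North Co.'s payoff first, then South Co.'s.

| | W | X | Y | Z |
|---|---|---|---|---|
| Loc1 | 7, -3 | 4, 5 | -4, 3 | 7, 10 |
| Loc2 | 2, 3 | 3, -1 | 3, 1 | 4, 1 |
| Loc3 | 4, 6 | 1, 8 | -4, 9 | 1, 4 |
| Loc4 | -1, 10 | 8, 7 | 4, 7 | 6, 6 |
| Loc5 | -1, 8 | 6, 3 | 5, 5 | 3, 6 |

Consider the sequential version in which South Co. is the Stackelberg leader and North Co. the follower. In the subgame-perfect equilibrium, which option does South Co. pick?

Z

North Co. best-responds to each possible South Co. move:
- W: North Co. compares 7, 2, 4, -1, -1 and picks Loc1; South Co. would get -3.
- X: North Co. compares 4, 3, 1, 8, 6 and picks Loc4; South Co. would get 7.
- Y: North Co. compares -4, 3, -4, 4, 5 and picks Loc5; South Co. would get 5.
- Z: North Co. compares 7, 4, 1, 6, 3 and picks Loc1; South Co. would get 10.
Among -3, 7, 5, 10, the best is 10 at Z. Subgame-perfect outcome: (Loc1, Z) with payoffs (7, 10).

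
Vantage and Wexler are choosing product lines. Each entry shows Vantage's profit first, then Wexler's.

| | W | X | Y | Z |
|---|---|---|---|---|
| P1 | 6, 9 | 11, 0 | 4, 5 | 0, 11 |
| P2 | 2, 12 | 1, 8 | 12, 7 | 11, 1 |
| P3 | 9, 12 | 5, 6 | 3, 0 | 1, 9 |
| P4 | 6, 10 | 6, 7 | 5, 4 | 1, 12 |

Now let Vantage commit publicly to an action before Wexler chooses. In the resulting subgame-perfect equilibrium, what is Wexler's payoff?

12

Solve by backward induction (Vantage leads).
- P1 → Wexler plays Z (best of 9, 0, 5, 11); Vantage gets 0.
- P2 → Wexler plays W (best of 12, 8, 7, 1); Vantage gets 2.
- P3 → Wexler plays W (best of 12, 6, 0, 9); Vantage gets 9.
- P4 → Wexler plays Z (best of 10, 7, 4, 12); Vantage gets 1.
Among 0, 2, 9, 1, the best is 9 at P3. Subgame-perfect outcome: (P3, W) with payoffs (9, 12).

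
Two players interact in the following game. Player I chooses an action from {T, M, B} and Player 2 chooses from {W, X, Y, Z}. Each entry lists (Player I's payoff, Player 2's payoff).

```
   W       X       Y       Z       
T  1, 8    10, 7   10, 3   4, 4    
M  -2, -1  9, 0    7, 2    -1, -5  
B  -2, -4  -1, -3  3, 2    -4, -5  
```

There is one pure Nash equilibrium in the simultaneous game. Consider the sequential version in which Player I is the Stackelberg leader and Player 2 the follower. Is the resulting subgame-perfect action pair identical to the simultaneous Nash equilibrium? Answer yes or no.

no

Backward induction with Player I moving first.
- T → Player 2 plays W (best of 8, 7, 3, 4); Player I gets 1.
- M → Player 2 plays Y (best of -1, 0, 2, -5); Player I gets 7.
- B → Player 2 plays Y (best of -4, -3, 2, -5); Player I gets 3.
Among 1, 7, 3, the best is 7 at M. Subgame-perfect outcome: (M, Y) with payoffs (7, 2).
For the simultaneous game, intersect best replies.
Player I's best replies: W→T; X→T; Y→T; Z→T.
Player 2's best replies: T→W; M→Y; B→Y.
Only (T, W) has each player best-responding; Nash payoffs (1, 8).
Sequential outcome (M, Y) differs from the Nash profile (T, W).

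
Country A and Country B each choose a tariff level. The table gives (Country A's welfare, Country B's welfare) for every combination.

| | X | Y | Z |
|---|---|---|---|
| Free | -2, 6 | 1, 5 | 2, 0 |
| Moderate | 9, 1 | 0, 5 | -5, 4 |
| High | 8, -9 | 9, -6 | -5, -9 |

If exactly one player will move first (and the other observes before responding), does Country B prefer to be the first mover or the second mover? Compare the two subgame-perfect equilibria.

first

If Country A leads: Country B's best replies are Free→X, Moderate→Y, High→Y; Country A's induced payoffs -2, 0, 9; outcome (High, Y), payoffs (9, -6).
If Country B leads: Country A's best replies are X→Moderate, Y→High, Z→Free; Country B's induced payoffs 1, -6, 0; outcome (Moderate, X), payoffs (9, 1).
Country B gets 1 moving first and -6 moving second, so Country B prefers to move first.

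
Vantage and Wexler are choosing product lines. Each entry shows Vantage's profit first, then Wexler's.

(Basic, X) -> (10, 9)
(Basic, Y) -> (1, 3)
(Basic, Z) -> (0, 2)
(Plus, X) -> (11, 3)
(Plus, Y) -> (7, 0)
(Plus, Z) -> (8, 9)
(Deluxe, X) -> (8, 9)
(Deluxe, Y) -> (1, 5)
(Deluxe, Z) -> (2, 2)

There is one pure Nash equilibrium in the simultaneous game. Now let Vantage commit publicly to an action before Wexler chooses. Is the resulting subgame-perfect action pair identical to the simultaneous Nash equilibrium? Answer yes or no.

no

Solve by backward induction (Vantage leads).
- Basic: BR = X, leader payoff 10.
- Plus: BR = Z, leader payoff 8.
- Deluxe: BR = X, leader payoff 8.
Maximizing over 10, 8, 8, Vantage chooses Basic. Subgame-perfect outcome: (Basic, X) with payoffs (10, 9).
Under simultaneous play:
Vantage's best replies: X→Plus; Y→Plus; Z→Plus.
Wexler's best replies: Basic→X; Plus→Z; Deluxe→X.
The unique mutual best reply is (Plus, Z), giving (8, 9).
Sequential outcome (Basic, X) differs from the Nash profile (Plus, Z).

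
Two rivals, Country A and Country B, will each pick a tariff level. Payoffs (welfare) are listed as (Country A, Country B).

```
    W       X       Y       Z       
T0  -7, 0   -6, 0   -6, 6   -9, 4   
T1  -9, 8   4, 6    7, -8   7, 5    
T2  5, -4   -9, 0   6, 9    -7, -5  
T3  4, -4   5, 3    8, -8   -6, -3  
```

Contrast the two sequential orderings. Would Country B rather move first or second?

If Country A leads: Country B's best replies are T0→Y, T1→W, T2→Y, T3→X; Country A's induced payoffs -6, -9, 6, 5; outcome (T2, Y), payoffs (6, 9).
If Country B leads: Country A's best replies are W→T2, X→T3, Y→T3, Z→T1; Country B's induced payoffs -4, 3, -8, 5; outcome (T1, Z), payoffs (7, 5).
Country B gets 5 moving first and 9 moving second, so Country B prefers to move second.

second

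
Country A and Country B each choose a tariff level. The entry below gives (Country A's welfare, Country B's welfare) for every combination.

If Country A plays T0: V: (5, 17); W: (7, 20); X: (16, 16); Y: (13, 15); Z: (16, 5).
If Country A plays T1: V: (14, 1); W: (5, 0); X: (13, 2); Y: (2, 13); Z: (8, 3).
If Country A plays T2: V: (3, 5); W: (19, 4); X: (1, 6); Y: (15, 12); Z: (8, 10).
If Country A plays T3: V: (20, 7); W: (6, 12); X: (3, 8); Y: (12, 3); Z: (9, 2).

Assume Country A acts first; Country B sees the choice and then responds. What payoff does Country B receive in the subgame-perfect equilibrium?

Backward induction with Country A moving first.
- T0: Country B compares 17, 20, 16, 15, 5 and picks W; Country A would get 7.
- T1: Country B compares 1, 0, 2, 13, 3 and picks Y; Country A would get 2.
- T2: Country B compares 5, 4, 6, 12, 10 and picks Y; Country A would get 15.
- T3: Country B compares 7, 12, 8, 3, 2 and picks W; Country A would get 6.
Among 7, 2, 15, 6, the best is 15 at T2. Subgame-perfect outcome: (T2, Y) with payoffs (15, 12).

12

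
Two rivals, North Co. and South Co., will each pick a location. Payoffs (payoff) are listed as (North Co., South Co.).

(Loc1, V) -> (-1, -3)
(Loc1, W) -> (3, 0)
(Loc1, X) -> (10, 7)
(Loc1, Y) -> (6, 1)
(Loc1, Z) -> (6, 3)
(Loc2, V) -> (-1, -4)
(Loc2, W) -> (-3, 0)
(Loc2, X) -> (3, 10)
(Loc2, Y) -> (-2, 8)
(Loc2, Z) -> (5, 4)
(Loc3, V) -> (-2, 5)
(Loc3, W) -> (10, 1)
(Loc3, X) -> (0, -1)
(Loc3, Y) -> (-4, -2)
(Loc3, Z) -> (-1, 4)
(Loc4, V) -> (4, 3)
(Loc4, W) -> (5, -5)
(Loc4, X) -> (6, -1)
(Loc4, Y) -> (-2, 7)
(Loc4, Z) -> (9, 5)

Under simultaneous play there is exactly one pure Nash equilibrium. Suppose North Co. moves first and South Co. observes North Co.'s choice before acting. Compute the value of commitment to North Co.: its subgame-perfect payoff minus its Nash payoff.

0

South Co. best-responds to each possible North Co. move:
- Loc1: South Co. compares -3, 0, 7, 1, 3 and picks X; North Co. would get 10.
- Loc2: South Co. compares -4, 0, 10, 8, 4 and picks X; North Co. would get 3.
- Loc3: South Co. compares 5, 1, -1, -2, 4 and picks V; North Co. would get -2.
- Loc4: South Co. compares 3, -5, -1, 7, 5 and picks Y; North Co. would get -2.
North Co.'s induced payoffs are 10, 3, -2, -2, so North Co. commits to Loc1. Subgame-perfect outcome: (Loc1, X) with payoffs (10, 7).
Under simultaneous play:
North Co.'s best replies: V→Loc4; W→Loc3; X→Loc1; Y→Loc1; Z→Loc4.
South Co.'s best replies: Loc1→X; Loc2→X; Loc3→V; Loc4→Y.
The unique mutual best reply is (Loc1, X), giving (10, 7).
North Co.'s commitment gain: 10 − 10 = 0.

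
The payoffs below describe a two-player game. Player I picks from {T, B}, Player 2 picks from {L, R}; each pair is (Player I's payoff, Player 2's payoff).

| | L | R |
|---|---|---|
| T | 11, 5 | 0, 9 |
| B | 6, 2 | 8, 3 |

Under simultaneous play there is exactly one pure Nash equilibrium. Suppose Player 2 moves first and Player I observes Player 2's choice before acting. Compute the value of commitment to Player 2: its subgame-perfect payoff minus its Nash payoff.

Work backward from Player I's decision.
- L → Player I plays T (best of 11, 6); Player 2 gets 5.
- R → Player I plays B (best of 0, 8); Player 2 gets 3.
Among 5, 3, the best is 5 at L. Subgame-perfect outcome: (T, L) with payoffs (11, 5).
For the simultaneous game, intersect best replies.
Player I's best replies: L→T; R→B.
Player 2's best replies: T→R; B→R.
Only (B, R) has each player best-responding; Nash payoffs (8, 3).
Player 2's commitment gain: 5 − 3 = 2.

2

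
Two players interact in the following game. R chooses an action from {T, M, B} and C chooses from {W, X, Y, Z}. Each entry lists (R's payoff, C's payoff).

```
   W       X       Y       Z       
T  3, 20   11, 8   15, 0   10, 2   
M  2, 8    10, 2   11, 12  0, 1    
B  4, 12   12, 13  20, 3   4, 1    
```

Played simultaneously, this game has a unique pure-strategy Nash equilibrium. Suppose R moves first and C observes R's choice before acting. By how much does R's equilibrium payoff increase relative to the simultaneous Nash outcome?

0

Backward induction with R moving first.
- T: C compares 20, 8, 0, 2 and picks W; R would get 3.
- M: C compares 8, 2, 12, 1 and picks Y; R would get 11.
- B: C compares 12, 13, 3, 1 and picks X; R would get 12.
Among 3, 11, 12, the best is 12 at B. Subgame-perfect outcome: (B, X) with payoffs (12, 13).
For the simultaneous game, intersect best replies.
R's best replies: W→B; X→B; Y→B; Z→T.
C's best replies: T→W; M→Y; B→X.
Only (B, X) has each player best-responding; Nash payoffs (12, 13).
R's commitment gain: 12 − 12 = 0.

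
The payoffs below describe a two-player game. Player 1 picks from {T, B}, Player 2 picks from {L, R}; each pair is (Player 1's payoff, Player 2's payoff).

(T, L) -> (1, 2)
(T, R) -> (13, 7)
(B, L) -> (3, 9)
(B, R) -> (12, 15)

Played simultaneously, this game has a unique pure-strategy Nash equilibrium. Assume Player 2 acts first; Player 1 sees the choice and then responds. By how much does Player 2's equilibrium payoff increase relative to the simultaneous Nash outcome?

2

Solve by backward induction (Player 2 leads).
- L → Player 1 plays B (best of 1, 3); Player 2 gets 9.
- R → Player 1 plays T (best of 13, 12); Player 2 gets 7.
Player 2's induced payoffs are 9, 7, so Player 2 commits to L. Subgame-perfect outcome: (B, L) with payoffs (3, 9).
For the simultaneous game, intersect best replies.
Player 1's best replies: L→B; R→T.
Player 2's best replies: T→R; B→R.
The unique mutual best reply is (T, R), giving (13, 7).
Player 2's commitment gain: 9 − 7 = 2.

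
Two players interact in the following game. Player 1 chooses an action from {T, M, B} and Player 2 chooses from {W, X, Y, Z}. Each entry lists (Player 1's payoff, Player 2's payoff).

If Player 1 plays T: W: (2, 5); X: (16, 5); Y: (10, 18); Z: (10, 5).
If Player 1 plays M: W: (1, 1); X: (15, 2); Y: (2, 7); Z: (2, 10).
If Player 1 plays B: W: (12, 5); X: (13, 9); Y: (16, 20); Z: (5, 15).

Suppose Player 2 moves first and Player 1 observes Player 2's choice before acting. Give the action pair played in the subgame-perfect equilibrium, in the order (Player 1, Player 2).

(B, Y)

Solve by backward induction (Player 2 leads).
- W: BR = B, leader payoff 5.
- X: BR = T, leader payoff 5.
- Y: BR = B, leader payoff 20.
- Z: BR = T, leader payoff 5.
Player 2's induced payoffs are 5, 5, 20, 5, so Player 2 commits to Y. Subgame-perfect outcome: (B, Y) with payoffs (16, 20).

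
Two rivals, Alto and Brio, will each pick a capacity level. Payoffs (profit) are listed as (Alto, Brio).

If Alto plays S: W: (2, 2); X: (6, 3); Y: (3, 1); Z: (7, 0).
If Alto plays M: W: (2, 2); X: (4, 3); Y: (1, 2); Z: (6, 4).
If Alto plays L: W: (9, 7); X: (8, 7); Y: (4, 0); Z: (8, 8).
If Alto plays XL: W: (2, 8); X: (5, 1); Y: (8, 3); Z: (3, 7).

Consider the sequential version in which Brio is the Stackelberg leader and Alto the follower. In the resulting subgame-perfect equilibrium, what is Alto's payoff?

8

Backward induction with Brio moving first.
- W: Alto compares 2, 2, 9, 2 and picks L; Brio would get 7.
- X: Alto compares 6, 4, 8, 5 and picks L; Brio would get 7.
- Y: Alto compares 3, 1, 4, 8 and picks XL; Brio would get 3.
- Z: Alto compares 7, 6, 8, 3 and picks L; Brio would get 8.
Brio's induced payoffs are 7, 7, 3, 8, so Brio commits to Z. Subgame-perfect outcome: (L, Z) with payoffs (8, 8).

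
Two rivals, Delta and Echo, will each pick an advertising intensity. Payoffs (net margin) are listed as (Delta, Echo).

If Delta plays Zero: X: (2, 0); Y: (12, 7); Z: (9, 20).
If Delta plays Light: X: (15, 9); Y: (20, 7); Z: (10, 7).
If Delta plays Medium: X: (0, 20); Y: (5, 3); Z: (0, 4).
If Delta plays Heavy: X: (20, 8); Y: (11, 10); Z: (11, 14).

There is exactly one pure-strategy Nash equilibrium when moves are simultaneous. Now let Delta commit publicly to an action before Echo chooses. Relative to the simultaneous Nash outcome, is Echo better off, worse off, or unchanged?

worse off

Solve by backward induction (Delta leads).
- Zero → Echo plays Z (best of 0, 7, 20); Delta gets 9.
- Light → Echo plays X (best of 9, 7, 7); Delta gets 15.
- Medium → Echo plays X (best of 20, 3, 4); Delta gets 0.
- Heavy → Echo plays Z (best of 8, 10, 14); Delta gets 11.
Among 9, 15, 0, 11, the best is 15 at Light. Subgame-perfect outcome: (Light, X) with payoffs (15, 9).
Now find the simultaneous Nash equilibrium.
Delta's best replies: X→Heavy; Y→Light; Z→Heavy.
Echo's best replies: Zero→Z; Light→X; Medium→X; Heavy→Z.
The unique mutual best reply is (Heavy, Z), giving (11, 14).
Echo earns 9 sequentially versus 14 at the Nash outcome: worse off.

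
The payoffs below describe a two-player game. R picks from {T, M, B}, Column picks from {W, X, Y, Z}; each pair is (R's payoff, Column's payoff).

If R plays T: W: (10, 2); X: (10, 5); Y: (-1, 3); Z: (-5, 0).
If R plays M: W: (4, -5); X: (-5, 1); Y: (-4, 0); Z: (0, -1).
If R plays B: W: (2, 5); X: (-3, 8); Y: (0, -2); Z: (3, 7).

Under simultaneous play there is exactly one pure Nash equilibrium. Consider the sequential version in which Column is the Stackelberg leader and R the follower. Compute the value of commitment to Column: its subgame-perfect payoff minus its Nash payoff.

2

Backward induction with Column moving first.
- W: BR = T, leader payoff 2.
- X: BR = T, leader payoff 5.
- Y: BR = B, leader payoff -2.
- Z: BR = B, leader payoff 7.
Column's induced payoffs are 2, 5, -2, 7, so Column commits to Z. Subgame-perfect outcome: (B, Z) with payoffs (3, 7).
For the simultaneous game, intersect best replies.
R's best replies: W→T; X→T; Y→B; Z→B.
Column's best replies: T→X; M→X; B→X.
The unique mutual best reply is (T, X), giving (10, 5).
Column's commitment gain: 7 − 5 = 2.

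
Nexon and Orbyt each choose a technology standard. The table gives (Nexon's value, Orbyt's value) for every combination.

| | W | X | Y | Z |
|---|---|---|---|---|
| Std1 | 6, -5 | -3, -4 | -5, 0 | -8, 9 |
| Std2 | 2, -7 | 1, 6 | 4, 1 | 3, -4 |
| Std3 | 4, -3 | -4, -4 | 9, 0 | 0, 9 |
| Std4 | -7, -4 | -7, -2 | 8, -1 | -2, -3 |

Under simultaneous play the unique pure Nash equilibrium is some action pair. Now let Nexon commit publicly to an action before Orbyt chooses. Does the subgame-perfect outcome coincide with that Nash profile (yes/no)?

no

Backward induction with Nexon moving first.
- Std1: Orbyt compares -5, -4, 0, 9 and picks Z; Nexon would get -8.
- Std2: Orbyt compares -7, 6, 1, -4 and picks X; Nexon would get 1.
- Std3: Orbyt compares -3, -4, 0, 9 and picks Z; Nexon would get 0.
- Std4: Orbyt compares -4, -2, -1, -3 and picks Y; Nexon would get 8.
Maximizing over -8, 1, 0, 8, Nexon chooses Std4. Subgame-perfect outcome: (Std4, Y) with payoffs (8, -1).
Under simultaneous play:
Nexon's best replies: W→Std1; X→Std2; Y→Std3; Z→Std2.
Orbyt's best replies: Std1→Z; Std2→X; Std3→Z; Std4→Y.
Only (Std2, X) has each player best-responding; Nash payoffs (1, 6).
Sequential outcome (Std4, Y) differs from the Nash profile (Std2, X).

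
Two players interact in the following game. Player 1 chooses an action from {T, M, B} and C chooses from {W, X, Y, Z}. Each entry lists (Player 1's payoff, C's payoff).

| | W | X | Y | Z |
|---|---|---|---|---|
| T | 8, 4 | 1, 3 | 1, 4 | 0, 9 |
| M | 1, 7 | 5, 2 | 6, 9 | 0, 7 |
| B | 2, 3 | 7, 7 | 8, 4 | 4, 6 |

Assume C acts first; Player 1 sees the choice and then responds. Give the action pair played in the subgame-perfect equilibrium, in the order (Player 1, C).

(B, X)

Backward induction with C moving first.
- W: Player 1 compares 8, 1, 2 and picks T; C would get 4.
- X: Player 1 compares 1, 5, 7 and picks B; C would get 7.
- Y: Player 1 compares 1, 6, 8 and picks B; C would get 4.
- Z: Player 1 compares 0, 0, 4 and picks B; C would get 6.
Maximizing over 4, 7, 4, 6, C chooses X. Subgame-perfect outcome: (B, X) with payoffs (7, 7).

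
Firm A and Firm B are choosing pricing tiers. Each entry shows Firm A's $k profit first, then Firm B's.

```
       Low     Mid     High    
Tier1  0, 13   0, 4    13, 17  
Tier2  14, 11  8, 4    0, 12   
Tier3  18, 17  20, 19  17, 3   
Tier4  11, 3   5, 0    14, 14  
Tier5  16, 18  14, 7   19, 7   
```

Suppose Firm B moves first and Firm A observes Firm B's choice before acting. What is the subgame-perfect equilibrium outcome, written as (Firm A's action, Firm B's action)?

(Tier3, Mid)

Firm A best-responds to each possible Firm B move:
- Low: Firm A compares 0, 14, 18, 11, 16 and picks Tier3; Firm B would get 17.
- Mid: Firm A compares 0, 8, 20, 5, 14 and picks Tier3; Firm B would get 19.
- High: Firm A compares 13, 0, 17, 14, 19 and picks Tier5; Firm B would get 7.
Among 17, 19, 7, the best is 19 at Mid. Subgame-perfect outcome: (Tier3, Mid) with payoffs (20, 19).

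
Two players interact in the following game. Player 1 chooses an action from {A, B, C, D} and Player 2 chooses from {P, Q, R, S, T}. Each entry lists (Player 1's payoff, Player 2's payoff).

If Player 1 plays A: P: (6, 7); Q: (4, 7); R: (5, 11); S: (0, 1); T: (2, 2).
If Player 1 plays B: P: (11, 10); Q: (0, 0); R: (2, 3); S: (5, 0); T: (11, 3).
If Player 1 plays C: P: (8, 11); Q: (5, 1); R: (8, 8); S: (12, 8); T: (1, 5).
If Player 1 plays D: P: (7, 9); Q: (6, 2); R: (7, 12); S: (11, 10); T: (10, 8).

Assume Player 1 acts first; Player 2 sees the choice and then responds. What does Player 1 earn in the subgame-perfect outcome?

11

Solve by backward induction (Player 1 leads).
- A: BR = R, leader payoff 5.
- B: BR = P, leader payoff 11.
- C: BR = P, leader payoff 8.
- D: BR = R, leader payoff 7.
Maximizing over 5, 11, 8, 7, Player 1 chooses B. Subgame-perfect outcome: (B, P) with payoffs (11, 10).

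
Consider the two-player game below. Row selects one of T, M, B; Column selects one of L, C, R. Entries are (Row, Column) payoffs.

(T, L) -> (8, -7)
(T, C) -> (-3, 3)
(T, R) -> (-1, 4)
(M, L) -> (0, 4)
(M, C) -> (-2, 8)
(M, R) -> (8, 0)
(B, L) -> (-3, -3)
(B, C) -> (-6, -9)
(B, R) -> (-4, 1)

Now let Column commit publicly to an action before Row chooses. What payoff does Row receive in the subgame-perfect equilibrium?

Solve by backward induction (Column leads).
- L: Row compares 8, 0, -3 and picks T; Column would get -7.
- C: Row compares -3, -2, -6 and picks M; Column would get 8.
- R: Row compares -1, 8, -4 and picks M; Column would get 0.
Maximizing over -7, 8, 0, Column chooses C. Subgame-perfect outcome: (M, C) with payoffs (-2, 8).

-2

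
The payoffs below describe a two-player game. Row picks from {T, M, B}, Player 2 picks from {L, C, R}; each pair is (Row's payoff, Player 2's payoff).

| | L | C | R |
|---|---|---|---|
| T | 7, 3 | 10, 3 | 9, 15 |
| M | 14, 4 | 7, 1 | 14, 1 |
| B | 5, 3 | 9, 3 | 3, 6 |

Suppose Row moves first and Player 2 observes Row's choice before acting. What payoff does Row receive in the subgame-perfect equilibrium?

Player 2 best-responds to each possible Row move:
- T → Player 2 plays R (best of 3, 3, 15); Row gets 9.
- M → Player 2 plays L (best of 4, 1, 1); Row gets 14.
- B → Player 2 plays R (best of 3, 3, 6); Row gets 3.
Among 9, 14, 3, the best is 14 at M. Subgame-perfect outcome: (M, L) with payoffs (14, 4).

14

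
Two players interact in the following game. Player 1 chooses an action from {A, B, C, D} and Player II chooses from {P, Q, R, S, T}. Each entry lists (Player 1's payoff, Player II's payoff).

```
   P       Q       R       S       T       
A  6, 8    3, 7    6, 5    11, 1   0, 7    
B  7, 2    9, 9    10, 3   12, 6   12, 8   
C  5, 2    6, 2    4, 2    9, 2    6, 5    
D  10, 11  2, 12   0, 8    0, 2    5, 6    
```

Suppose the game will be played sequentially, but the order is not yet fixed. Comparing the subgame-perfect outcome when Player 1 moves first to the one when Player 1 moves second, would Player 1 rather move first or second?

second

If Player 1 leads: Player II's best replies are A→P, B→Q, C→T, D→Q; Player 1's induced payoffs 6, 9, 6, 2; outcome (B, Q), payoffs (9, 9).
If Player II leads: Player 1's best replies are P→D, Q→B, R→B, S→B, T→B; Player II's induced payoffs 11, 9, 3, 6, 8; outcome (D, P), payoffs (10, 11).
Player 1 gets 9 moving first and 10 moving second, so Player 1 prefers to move second.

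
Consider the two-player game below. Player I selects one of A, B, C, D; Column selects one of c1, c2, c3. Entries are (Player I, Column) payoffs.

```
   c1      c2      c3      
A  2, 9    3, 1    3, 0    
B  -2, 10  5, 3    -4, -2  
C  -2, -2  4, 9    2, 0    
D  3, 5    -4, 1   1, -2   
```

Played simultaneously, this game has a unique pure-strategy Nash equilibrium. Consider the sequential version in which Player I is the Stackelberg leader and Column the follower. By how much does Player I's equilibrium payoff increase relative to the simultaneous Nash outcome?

1

Column best-responds to each possible Player I move:
- A: Column compares 9, 1, 0 and picks c1; Player I would get 2.
- B: Column compares 10, 3, -2 and picks c1; Player I would get -2.
- C: Column compares -2, 9, 0 and picks c2; Player I would get 4.
- D: Column compares 5, 1, -2 and picks c1; Player I would get 3.
Among 2, -2, 4, 3, the best is 4 at C. Subgame-perfect outcome: (C, c2) with payoffs (4, 9).
Under simultaneous play:
Player I's best replies: c1→D; c2→B; c3→A.
Column's best replies: A→c1; B→c1; C→c2; D→c1.
Only (D, c1) has each player best-responding; Nash payoffs (3, 5).
Player I's commitment gain: 4 − 3 = 1.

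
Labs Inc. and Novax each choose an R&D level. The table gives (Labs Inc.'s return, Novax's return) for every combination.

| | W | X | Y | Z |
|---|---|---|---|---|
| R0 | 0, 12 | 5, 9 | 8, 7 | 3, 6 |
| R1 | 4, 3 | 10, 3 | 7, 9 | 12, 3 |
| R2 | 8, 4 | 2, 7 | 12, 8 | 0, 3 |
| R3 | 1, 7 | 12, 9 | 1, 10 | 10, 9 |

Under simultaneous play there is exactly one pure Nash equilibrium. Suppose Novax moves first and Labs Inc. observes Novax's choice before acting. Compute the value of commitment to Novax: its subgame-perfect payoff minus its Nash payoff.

1

Backward induction with Novax moving first.
- W: Labs Inc. compares 0, 4, 8, 1 and picks R2; Novax would get 4.
- X: Labs Inc. compares 5, 10, 2, 12 and picks R3; Novax would get 9.
- Y: Labs Inc. compares 8, 7, 12, 1 and picks R2; Novax would get 8.
- Z: Labs Inc. compares 3, 12, 0, 10 and picks R1; Novax would get 3.
Maximizing over 4, 9, 8, 3, Novax chooses X. Subgame-perfect outcome: (R3, X) with payoffs (12, 9).
Now find the simultaneous Nash equilibrium.
Labs Inc.'s best replies: W→R2; X→R3; Y→R2; Z→R1.
Novax's best replies: R0→W; R1→Y; R2→Y; R3→Y.
Only (R2, Y) has each player best-responding; Nash payoffs (12, 8).
Novax's commitment gain: 9 − 8 = 1.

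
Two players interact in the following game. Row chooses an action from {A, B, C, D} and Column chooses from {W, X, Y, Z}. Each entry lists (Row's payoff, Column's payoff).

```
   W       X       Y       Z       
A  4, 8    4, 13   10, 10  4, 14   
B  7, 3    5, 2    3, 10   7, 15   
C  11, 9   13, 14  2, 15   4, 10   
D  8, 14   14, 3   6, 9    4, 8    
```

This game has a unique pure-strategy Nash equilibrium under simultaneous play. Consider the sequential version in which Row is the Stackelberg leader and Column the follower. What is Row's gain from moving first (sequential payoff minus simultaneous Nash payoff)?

Work backward from Column's decision.
- A: Column compares 8, 13, 10, 14 and picks Z; Row would get 4.
- B: Column compares 3, 2, 10, 15 and picks Z; Row would get 7.
- C: Column compares 9, 14, 15, 10 and picks Y; Row would get 2.
- D: Column compares 14, 3, 9, 8 and picks W; Row would get 8.
Maximizing over 4, 7, 2, 8, Row chooses D. Subgame-perfect outcome: (D, W) with payoffs (8, 14).
Now find the simultaneous Nash equilibrium.
Row's best replies: W→C; X→D; Y→A; Z→B.
Column's best replies: A→Z; B→Z; C→Y; D→W.
Only (B, Z) has each player best-responding; Nash payoffs (7, 15).
Row's commitment gain: 8 − 7 = 1.

1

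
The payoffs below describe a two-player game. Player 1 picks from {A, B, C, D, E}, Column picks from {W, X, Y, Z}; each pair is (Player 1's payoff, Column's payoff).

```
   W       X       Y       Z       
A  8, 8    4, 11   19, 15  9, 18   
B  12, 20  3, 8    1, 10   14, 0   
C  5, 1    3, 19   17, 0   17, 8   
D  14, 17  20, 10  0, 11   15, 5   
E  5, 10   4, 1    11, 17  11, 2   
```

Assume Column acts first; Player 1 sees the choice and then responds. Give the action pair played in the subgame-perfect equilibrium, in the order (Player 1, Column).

Work backward from Player 1's decision.
- W: Player 1 compares 8, 12, 5, 14, 5 and picks D; Column would get 17.
- X: Player 1 compares 4, 3, 3, 20, 4 and picks D; Column would get 10.
- Y: Player 1 compares 19, 1, 17, 0, 11 and picks A; Column would get 15.
- Z: Player 1 compares 9, 14, 17, 15, 11 and picks C; Column would get 8.
Maximizing over 17, 10, 15, 8, Column chooses W. Subgame-perfect outcome: (D, W) with payoffs (14, 17).

(D, W)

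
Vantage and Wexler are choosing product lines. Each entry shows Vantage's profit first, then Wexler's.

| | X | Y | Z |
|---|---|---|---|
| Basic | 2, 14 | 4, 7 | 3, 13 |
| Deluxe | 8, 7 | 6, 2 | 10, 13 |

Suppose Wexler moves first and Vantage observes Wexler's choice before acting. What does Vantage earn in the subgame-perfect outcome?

10

Solve by backward induction (Wexler leads).
- X: BR = Deluxe, leader payoff 7.
- Y: BR = Deluxe, leader payoff 2.
- Z: BR = Deluxe, leader payoff 13.
Among 7, 2, 13, the best is 13 at Z. Subgame-perfect outcome: (Deluxe, Z) with payoffs (10, 13).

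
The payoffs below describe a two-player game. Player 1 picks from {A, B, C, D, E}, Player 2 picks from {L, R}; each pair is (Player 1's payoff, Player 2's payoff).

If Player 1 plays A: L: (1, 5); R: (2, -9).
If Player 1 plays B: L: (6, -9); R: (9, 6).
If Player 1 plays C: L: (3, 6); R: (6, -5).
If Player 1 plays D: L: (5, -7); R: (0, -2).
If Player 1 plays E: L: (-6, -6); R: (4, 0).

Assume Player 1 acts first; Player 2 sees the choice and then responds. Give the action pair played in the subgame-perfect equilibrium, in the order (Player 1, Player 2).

(B, R)

Solve by backward induction (Player 1 leads).
- A: BR = L, leader payoff 1.
- B: BR = R, leader payoff 9.
- C: BR = L, leader payoff 3.
- D: BR = R, leader payoff 0.
- E: BR = R, leader payoff 4.
Among 1, 9, 3, 0, 4, the best is 9 at B. Subgame-perfect outcome: (B, R) with payoffs (9, 6).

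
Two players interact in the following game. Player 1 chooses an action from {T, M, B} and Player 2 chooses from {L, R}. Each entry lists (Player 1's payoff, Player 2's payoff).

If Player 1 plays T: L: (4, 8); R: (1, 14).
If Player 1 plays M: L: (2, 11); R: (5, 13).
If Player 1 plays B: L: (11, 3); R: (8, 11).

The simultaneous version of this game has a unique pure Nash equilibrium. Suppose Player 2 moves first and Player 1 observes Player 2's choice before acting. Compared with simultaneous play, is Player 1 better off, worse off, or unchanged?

unchanged

Solve by backward induction (Player 2 leads).
- L: Player 1 compares 4, 2, 11 and picks B; Player 2 would get 3.
- R: Player 1 compares 1, 5, 8 and picks B; Player 2 would get 11.
Player 2's induced payoffs are 3, 11, so Player 2 commits to R. Subgame-perfect outcome: (B, R) with payoffs (8, 11).
Now find the simultaneous Nash equilibrium.
Player 1's best replies: L→B; R→B.
Player 2's best replies: T→R; M→R; B→R.
Only (B, R) has each player best-responding; Nash payoffs (8, 11).
Player 1 earns 8 sequentially versus 8 at the Nash outcome: unchanged.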